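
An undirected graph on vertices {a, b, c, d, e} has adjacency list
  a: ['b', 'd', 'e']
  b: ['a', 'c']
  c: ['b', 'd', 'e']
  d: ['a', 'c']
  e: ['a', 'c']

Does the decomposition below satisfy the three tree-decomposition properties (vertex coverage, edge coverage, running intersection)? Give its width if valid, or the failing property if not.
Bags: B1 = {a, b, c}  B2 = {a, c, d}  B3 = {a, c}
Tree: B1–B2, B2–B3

No — vertex e appears in no bag.

A tree decomposition must satisfy three properties: every vertex lies in some bag; for every edge, both endpoints lie together in some bag; and for every vertex, the bags containing it form a connected subtree. Here vertex e appears in no bag, so the decomposition is invalid.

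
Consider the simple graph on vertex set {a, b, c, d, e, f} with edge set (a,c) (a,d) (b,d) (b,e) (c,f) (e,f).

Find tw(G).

2

A width-2 tree decomposition is:
Bags: B1 = {c, e, f}  B2 = {b, c, e}  B3 = {b, c, d}  B4 = {a, c, d}
Tree: B1–B2, B2–B3, B3–B4
Each bag holds 3 vertices, so the decomposition has width 2, which upper-bounds the treewidth. Since c–f–e–b–d–a–c is a cycle in G, G is not acyclic. Forests are exactly the graphs of treewidth ≤ 1, so tw(G) ≥ 2. The upper and lower bounds meet at 2, so that is the treewidth.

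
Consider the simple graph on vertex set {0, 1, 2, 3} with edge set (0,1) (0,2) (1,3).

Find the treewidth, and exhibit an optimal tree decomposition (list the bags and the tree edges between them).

Each bag holds 2 vertices, so the decomposition has width 1, which upper-bounds the treewidth. Since G has at least one edge (e.g. 3–1), it is not an edgeless graph, so tw(G) ≥ 1. The upper and lower bounds meet at 1, so that is the treewidth.

Treewidth 1.
One optimal decomposition is:
Bags: B1 = {1, 3}  B2 = {0, 1}  B3 = {0, 2}
Tree: B1–B2, B2–B3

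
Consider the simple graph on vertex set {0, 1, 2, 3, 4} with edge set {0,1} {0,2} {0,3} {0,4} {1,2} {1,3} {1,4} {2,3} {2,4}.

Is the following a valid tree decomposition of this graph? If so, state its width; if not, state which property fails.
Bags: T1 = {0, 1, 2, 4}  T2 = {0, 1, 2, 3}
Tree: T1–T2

Vertex coverage: the bags together contain {0, 1, 2, 3, 4}, the full vertex set. Edge coverage: each edge of G has both endpoints in at least one bag. Running intersection: for every vertex, the bags containing it form a connected subtree. All three properties hold, so this is a valid tree decomposition of width max|bag| − 1 = 3, and hence tw(G) ≤ 3.

Yes; width 3.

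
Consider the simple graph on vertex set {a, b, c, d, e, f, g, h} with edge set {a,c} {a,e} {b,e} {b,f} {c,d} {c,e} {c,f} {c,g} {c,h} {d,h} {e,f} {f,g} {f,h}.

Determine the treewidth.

A width-2 tree decomposition is:
Bags: B1 = {c, e, f}  B2 = {c, f, h}  B3 = {a, c, e}  B4 = {c, f, g}  B5 = {c, d, h}  B6 = {b, e, f}
Tree: B1–B2, B1–B3, B1–B4, B2–B5, B1–B6
Each bag holds 3 vertices, so the decomposition has width 2, which upper-bounds the treewidth. For the lower bound, the 3 vertices {c, d, h} are pairwise adjacent, and any tree decomposition puts a clique entirely inside one bag — forcing width ≥ 2. The upper and lower bounds meet at 2, so that is the treewidth.

2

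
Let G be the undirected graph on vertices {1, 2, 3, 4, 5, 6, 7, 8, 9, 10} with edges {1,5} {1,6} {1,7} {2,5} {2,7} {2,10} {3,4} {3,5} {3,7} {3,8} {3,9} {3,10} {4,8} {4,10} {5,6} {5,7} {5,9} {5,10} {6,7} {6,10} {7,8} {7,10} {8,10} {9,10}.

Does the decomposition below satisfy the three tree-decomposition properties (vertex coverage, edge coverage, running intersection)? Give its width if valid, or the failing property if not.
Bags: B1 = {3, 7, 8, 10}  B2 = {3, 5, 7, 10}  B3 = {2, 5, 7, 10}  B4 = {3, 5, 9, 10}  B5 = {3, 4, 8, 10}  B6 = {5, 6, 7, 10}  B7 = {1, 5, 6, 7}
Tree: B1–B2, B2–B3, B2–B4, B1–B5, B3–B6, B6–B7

Yes; width 3.

Checking the three conditions: (i) the bags cover all of {1, 2, 3, 4, 5, 6, 7, 8, 9, 10}; (ii) for each edge, some bag contains both endpoints; (iii) the bags containing any fixed vertex form a subtree. All hold, so the decomposition is valid with width 4 − 1 = 3.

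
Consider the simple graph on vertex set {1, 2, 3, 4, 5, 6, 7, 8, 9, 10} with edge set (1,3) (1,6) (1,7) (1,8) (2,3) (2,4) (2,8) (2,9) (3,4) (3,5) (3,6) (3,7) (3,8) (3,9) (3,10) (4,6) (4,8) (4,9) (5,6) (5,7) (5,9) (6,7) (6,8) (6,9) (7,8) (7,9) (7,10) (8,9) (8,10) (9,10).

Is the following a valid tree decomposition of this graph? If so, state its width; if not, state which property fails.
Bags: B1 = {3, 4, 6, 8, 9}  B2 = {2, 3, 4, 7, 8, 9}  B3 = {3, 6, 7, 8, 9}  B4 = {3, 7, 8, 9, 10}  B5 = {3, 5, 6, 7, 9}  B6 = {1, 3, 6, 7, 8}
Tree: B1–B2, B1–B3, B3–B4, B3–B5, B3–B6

A tree decomposition must satisfy three properties: every vertex lies in some bag; for every edge, both endpoints lie together in some bag; and for every vertex, the bags containing it form a connected subtree. Here bags containing vertex 7 are not connected in the tree, so the decomposition is invalid.

No — bags containing vertex 7 are not connected in the tree.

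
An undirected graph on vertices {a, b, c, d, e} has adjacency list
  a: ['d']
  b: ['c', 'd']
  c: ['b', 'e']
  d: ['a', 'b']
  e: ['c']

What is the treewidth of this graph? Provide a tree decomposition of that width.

Treewidth 1.
One optimal decomposition is:
Bags: B1 = {c, e}  B2 = {b, c}  B3 = {b, d}  B4 = {a, d}
Tree: B1–B2, B2–B3, B3–B4

Each bag holds 2 vertices, so the decomposition has width 1, which upper-bounds the treewidth. Since G has at least one edge (e.g. e–c), it is not an edgeless graph, so tw(G) ≥ 1. Therefore the treewidth is 1.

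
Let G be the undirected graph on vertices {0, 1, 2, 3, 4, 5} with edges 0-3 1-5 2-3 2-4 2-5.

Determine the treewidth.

A width-1 tree decomposition is:
Bags: B1 = {0, 3}  B2 = {2, 3}  B3 = {2, 4}  B4 = {2, 5}  B5 = {1, 5}
Tree: B1–B2, B2–B3, B3–B4, B4–B5
Every bag has size at most 2, so the width is 2 − 1 = 1 and tw(G) ≤ 1. G has an edge, so its treewidth is at least 1. Therefore the treewidth is 1.

1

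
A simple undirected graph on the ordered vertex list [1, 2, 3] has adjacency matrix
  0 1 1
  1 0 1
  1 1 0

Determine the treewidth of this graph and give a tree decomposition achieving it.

Treewidth 2.
One optimal decomposition is:
Bags: B1 = {1, 2, 3}
Tree: (single bag)

A single bag containing all 3 vertices is trivially a valid decomposition of width 2. Conversely, {1, 2, 3} is a clique of size 3, and the vertices of any clique must share a bag in every tree decomposition; so some bag has ≥ 3 vertices and tw(G) ≥ 2. Combining the bounds, tw(G) = 2.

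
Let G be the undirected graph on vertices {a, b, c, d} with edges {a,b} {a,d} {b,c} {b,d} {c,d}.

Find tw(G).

2

A width-2 tree decomposition is:
Bags: B1 = {b, c, d}  B2 = {a, b, d}
Tree: B1–B2
The largest bag has 3 vertices, giving width 2; this decomposition certifies tw(G) ≤ 2. Conversely, {b, c, d} is a clique of size 3, and the vertices of any clique must share a bag in every tree decomposition; so some bag has ≥ 3 vertices and tw(G) ≥ 2. Therefore the treewidth is 2.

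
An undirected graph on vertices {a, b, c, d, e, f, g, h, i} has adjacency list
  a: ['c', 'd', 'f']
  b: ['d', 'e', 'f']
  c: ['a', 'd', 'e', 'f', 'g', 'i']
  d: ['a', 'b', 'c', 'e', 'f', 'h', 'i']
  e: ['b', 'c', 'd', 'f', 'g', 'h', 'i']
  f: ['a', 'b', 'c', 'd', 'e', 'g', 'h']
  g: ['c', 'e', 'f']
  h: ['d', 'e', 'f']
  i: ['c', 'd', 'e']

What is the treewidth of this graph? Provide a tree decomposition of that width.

The largest bag has 4 vertices, giving width 3; this decomposition certifies tw(G) ≤ 3. Conversely, {d, e, f, h} is a clique of size 4, and the vertices of any clique must share a bag in every tree decomposition; so some bag has ≥ 4 vertices and tw(G) ≥ 3. Hence tw(G) = 3 exactly.

Treewidth 3.
One such decomposition:
Bags: B1 = {c, d, e, f}  B2 = {d, e, f, h}  B3 = {b, d, e, f}  B4 = {a, c, d, f}  B5 = {c, d, e, i}  B6 = {c, e, f, g}
Tree: B1–B2, B1–B3, B1–B4, B1–B5, B1–B6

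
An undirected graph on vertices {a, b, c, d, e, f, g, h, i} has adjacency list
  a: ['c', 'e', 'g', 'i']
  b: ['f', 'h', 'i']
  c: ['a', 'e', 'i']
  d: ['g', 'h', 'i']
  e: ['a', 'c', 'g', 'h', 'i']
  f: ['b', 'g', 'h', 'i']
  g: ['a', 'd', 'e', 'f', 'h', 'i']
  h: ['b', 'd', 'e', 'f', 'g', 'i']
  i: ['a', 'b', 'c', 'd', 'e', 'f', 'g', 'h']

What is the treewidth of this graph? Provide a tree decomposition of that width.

Treewidth 3.
One such decomposition:
Bags: B1 = {f, g, h, i}  B2 = {b, f, h, i}  B3 = {d, g, h, i}  B4 = {e, g, h, i}  B5 = {a, e, g, i}  B6 = {a, c, e, i}
Tree: B1–B2, B1–B3, B1–B4, B4–B5, B5–B6

The largest bag has 4 vertices, giving width 3; this decomposition certifies tw(G) ≤ 3. On the other hand G contains the 4-clique {d, g, h, i}. A clique must lie in a single bag of any decomposition, so no decomposition can have width below 3. Hence tw(G) = 3 exactly.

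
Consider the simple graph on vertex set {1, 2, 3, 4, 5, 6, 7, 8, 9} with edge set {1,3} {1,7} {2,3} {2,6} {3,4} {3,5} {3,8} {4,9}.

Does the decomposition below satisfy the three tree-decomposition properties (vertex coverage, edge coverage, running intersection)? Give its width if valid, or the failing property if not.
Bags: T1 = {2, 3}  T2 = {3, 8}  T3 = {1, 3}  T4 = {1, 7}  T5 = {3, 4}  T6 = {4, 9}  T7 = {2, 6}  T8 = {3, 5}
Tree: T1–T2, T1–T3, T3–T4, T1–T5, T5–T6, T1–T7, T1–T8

Yes; width 1.

Every vertex of G appears in some bag (union = {1, 2, 3, 4, 5, 6, 7, 8, 9}); every edge is covered by a bag; and for each vertex v the set of bags containing v is connected in the bag tree. The decomposition is therefore valid. The largest bag has 2 vertices, so the width is 1.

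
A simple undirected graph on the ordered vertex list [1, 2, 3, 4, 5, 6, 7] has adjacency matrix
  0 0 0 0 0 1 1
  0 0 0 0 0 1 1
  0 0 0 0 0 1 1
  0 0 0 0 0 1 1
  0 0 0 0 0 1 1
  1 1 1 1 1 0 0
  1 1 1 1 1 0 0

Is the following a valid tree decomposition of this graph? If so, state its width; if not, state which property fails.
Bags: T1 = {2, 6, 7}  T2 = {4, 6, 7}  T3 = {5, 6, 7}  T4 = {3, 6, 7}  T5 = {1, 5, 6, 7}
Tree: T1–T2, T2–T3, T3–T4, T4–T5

No — bags containing vertex 5 are not connected in the tree.

A tree decomposition must satisfy three properties: every vertex lies in some bag; for every edge, both endpoints lie together in some bag; and for every vertex, the bags containing it form a connected subtree. Here bags containing vertex 5 are not connected in the tree, so the decomposition is invalid.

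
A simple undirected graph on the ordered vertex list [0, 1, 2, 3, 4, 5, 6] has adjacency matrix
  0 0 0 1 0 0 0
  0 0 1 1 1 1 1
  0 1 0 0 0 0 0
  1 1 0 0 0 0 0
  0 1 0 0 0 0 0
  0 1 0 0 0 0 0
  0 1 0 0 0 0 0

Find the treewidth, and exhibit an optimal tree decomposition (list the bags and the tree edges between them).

Treewidth 1.
Bags: B1 = {1, 3}  B2 = {1, 5}  B3 = {1, 6}  B4 = {1, 4}  B5 = {0, 3}  B6 = {1, 2}
Tree: B1–B2, B2–B3, B1–B4, B1–B5, B4–B6

The largest bag has 2 vertices, giving width 1; this decomposition certifies tw(G) ≤ 1. Any graph with an edge has treewidth ≥ 1, and G has the edge 1–3. Hence tw(G) = 1 exactly.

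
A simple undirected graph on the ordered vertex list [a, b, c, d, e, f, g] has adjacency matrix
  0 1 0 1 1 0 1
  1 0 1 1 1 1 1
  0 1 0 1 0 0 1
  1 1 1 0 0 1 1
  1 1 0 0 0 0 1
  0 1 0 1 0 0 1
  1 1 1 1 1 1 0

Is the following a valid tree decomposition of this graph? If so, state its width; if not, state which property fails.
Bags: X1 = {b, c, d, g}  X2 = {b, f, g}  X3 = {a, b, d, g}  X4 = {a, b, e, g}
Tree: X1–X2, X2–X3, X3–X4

No — edge (d,f) lies in no bag.

A tree decomposition must satisfy three properties: every vertex lies in some bag; for every edge, both endpoints lie together in some bag; and for every vertex, the bags containing it form a connected subtree. Here edge (d,f) lies in no bag, so the decomposition is invalid.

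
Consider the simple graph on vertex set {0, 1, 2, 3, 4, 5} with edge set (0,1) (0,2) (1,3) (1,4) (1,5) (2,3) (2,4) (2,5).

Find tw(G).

2

A width-2 tree decomposition is:
Bags: B1 = {1, 2, 4}  B2 = {1, 2, 5}  B3 = {0, 1, 2}  B4 = {1, 2, 3}
Tree: B1–B2, B2–B3, B3–B4
Every bag has size at most 3, so the width is 3 − 1 = 2 and tw(G) ≤ 2. The edges 4–2–5–1–4 form a cycle, so G is not a tree and its treewidth is at least 2. The upper and lower bounds meet at 2, so that is the treewidth.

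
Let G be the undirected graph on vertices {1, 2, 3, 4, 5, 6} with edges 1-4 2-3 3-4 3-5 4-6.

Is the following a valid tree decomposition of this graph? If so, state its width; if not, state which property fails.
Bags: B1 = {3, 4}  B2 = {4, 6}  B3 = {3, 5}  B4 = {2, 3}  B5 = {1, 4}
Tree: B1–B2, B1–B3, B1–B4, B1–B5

Yes; width 1.

Every vertex of G appears in some bag (union = {1, 2, 3, 4, 5, 6}); every edge is covered by a bag; and for each vertex v the set of bags containing v is connected in the bag tree. The decomposition is therefore valid. The largest bag has 2 vertices, so the width is 1.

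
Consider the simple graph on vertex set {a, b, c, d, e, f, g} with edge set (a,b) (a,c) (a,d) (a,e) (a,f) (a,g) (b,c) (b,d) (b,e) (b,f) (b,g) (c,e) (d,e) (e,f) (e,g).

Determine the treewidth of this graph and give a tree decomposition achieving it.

Treewidth 3.
One such decomposition:
Bags: B1 = {a, b, c, e}  B2 = {a, b, d, e}  B3 = {a, b, e, f}  B4 = {a, b, e, g}
Tree: B1–B2, B2–B3, B3–B4

Each bag holds 4 vertices, so the decomposition has width 3, which upper-bounds the treewidth. For the lower bound, the 4 vertices {a, b, d, e} are pairwise adjacent, and any tree decomposition puts a clique entirely inside one bag — forcing width ≥ 3. Combining the bounds, tw(G) = 3.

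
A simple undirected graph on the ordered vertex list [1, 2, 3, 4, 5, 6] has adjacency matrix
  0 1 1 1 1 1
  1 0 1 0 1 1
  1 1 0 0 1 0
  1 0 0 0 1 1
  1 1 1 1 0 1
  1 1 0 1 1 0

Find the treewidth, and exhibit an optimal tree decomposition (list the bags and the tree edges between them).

Each bag holds 4 vertices, so the decomposition has width 3, which upper-bounds the treewidth. For the lower bound, the 4 vertices {1, 2, 3, 5} are pairwise adjacent, and any tree decomposition puts a clique entirely inside one bag — forcing width ≥ 3. Therefore the treewidth is 3.

Treewidth 3.
One such decomposition:
Bags: B1 = {1, 4, 5, 6}  B2 = {1, 2, 5, 6}  B3 = {1, 2, 3, 5}
Tree: B1–B2, B2–B3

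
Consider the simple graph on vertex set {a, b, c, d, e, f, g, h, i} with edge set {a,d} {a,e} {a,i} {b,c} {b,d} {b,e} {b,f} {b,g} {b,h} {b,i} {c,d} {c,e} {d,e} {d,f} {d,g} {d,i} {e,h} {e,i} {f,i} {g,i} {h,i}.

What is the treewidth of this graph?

3

A width-3 tree decomposition is:
Bags: B1 = {b, e, h, i}  B2 = {b, d, e, i}  B3 = {a, d, e, i}  B4 = {b, d, g, i}  B5 = {b, c, d, e}  B6 = {b, d, f, i}
Tree: B1–B2, B2–B3, B2–B4, B2–B5, B4–B6
Every bag has size at most 4, so the width is 4 − 1 = 3 and tw(G) ≤ 3. Conversely, {a, d, e, i} is a clique of size 4, and the vertices of any clique must share a bag in every tree decomposition; so some bag has ≥ 4 vertices and tw(G) ≥ 3. The upper and lower bounds meet at 3, so that is the treewidth.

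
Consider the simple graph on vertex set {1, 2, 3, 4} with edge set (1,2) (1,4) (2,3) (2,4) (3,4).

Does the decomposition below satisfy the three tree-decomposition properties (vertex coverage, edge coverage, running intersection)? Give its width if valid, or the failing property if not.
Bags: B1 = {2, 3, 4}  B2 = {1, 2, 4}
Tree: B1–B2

Every vertex of G appears in some bag (union = {1, 2, 3, 4}); every edge is covered by a bag; and for each vertex v the set of bags containing v is connected in the bag tree. The decomposition is therefore valid. The largest bag has 3 vertices, so the width is 2.

Yes; width 2.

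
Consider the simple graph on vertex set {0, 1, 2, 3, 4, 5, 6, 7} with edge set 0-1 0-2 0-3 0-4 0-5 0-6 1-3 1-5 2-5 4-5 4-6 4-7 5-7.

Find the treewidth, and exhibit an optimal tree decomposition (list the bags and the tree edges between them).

Every bag has size at most 3, so the width is 3 − 1 = 2 and tw(G) ≤ 2. Conversely, {0, 1, 3} is a clique of size 3, and the vertices of any clique must share a bag in every tree decomposition; so some bag has ≥ 3 vertices and tw(G) ≥ 2. The upper and lower bounds meet at 2, so that is the treewidth.

Treewidth 2.
One such decomposition:
Bags: B1 = {4, 5, 7}  B2 = {0, 4, 5}  B3 = {0, 1, 5}  B4 = {0, 1, 3}  B5 = {0, 2, 5}  B6 = {0, 4, 6}
Tree: B1–B2, B2–B3, B3–B4, B3–B5, B2–B6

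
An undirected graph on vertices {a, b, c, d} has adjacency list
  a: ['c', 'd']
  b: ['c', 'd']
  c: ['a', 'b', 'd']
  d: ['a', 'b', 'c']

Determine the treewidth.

A width-2 tree decomposition is:
Bags: B1 = {a, c, d}  B2 = {b, c, d}
Tree: B1–B2
Every bag has size at most 3, so the width is 3 − 1 = 2 and tw(G) ≤ 2. For the lower bound, the 3 vertices {a, c, d} are pairwise adjacent, and any tree decomposition puts a clique entirely inside one bag — forcing width ≥ 2. Combining the bounds, tw(G) = 2.

2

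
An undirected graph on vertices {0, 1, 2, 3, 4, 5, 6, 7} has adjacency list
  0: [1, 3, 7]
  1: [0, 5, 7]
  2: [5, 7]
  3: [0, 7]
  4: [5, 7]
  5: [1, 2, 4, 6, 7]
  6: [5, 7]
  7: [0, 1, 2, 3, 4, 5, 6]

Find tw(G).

A width-2 tree decomposition is:
Bags: B1 = {5, 6, 7}  B2 = {4, 5, 7}  B3 = {1, 5, 7}  B4 = {0, 1, 7}  B5 = {2, 5, 7}  B6 = {0, 3, 7}
Tree: B1–B2, B2–B3, B3–B4, B2–B5, B4–B6
The largest bag has 3 vertices, giving width 2; this decomposition certifies tw(G) ≤ 2. Conversely, {0, 1, 7} is a clique of size 3, and the vertices of any clique must share a bag in every tree decomposition; so some bag has ≥ 3 vertices and tw(G) ≥ 2. Combining the bounds, tw(G) = 2.

2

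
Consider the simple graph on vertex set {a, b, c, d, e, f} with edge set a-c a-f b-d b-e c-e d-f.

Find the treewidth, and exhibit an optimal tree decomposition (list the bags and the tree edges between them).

Each bag holds 3 vertices, so the decomposition has width 2, which upper-bounds the treewidth. For the lower bound, G contains the cycle c–a–f–d–b–e–c, so G is not a forest; only forests have treewidth ≤ 1, hence tw(G) ≥ 2. The upper and lower bounds meet at 2, so that is the treewidth.

Treewidth 2.
One such decomposition:
Bags: B1 = {a, c, f}  B2 = {c, d, f}  B3 = {b, c, d}  B4 = {b, c, e}
Tree: B1–B2, B2–B3, B3–B4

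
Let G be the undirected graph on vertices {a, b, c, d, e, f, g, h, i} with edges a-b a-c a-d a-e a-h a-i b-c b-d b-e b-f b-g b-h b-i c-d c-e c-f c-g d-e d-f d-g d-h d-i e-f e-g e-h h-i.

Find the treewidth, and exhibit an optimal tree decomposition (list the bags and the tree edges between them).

Each bag holds 5 vertices, so the decomposition has width 4, which upper-bounds the treewidth. For the lower bound, the 5 vertices {a, b, d, e, h} are pairwise adjacent, and any tree decomposition puts a clique entirely inside one bag — forcing width ≥ 4. Combining the bounds, tw(G) = 4.

Treewidth 4.
Bags: B1 = {a, b, d, h, i}  B2 = {a, b, d, e, h}  B3 = {a, b, c, d, e}  B4 = {b, c, d, e, f}  B5 = {b, c, d, e, g}
Tree: B1–B2, B2–B3, B3–B4, B4–B5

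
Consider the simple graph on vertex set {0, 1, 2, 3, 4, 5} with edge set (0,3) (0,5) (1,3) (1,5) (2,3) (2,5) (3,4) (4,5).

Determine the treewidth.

A width-2 tree decomposition is:
Bags: B1 = {1, 3, 5}  B2 = {0, 3, 5}  B3 = {2, 3, 5}  B4 = {3, 4, 5}
Tree: B1–B2, B2–B3, B3–B4
The largest bag has 3 vertices, giving width 2; this decomposition certifies tw(G) ≤ 2. The edges 5–1–3–0–5 form a cycle, so G is not a tree and its treewidth is at least 2. The upper and lower bounds meet at 2, so that is the treewidth.

2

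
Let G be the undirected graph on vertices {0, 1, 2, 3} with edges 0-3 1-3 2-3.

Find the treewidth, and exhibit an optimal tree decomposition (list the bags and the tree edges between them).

Treewidth 1.
One optimal decomposition is:
Bags: B1 = {1, 3}  B2 = {2, 3}  B3 = {0, 3}
Tree: B1–B2, B2–B3

Each bag holds 2 vertices, so the decomposition has width 1, which upper-bounds the treewidth. Since G has at least one edge (e.g. 1–3), it is not an edgeless graph, so tw(G) ≥ 1. Hence tw(G) = 1 exactly.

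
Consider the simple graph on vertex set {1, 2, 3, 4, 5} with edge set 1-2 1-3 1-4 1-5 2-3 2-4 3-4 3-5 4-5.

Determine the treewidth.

3

A width-3 tree decomposition is:
Bags: B1 = {1, 3, 4, 5}  B2 = {1, 2, 3, 4}
Tree: B1–B2
Each bag holds 4 vertices, so the decomposition has width 3, which upper-bounds the treewidth. On the other hand G contains the 4-clique {1, 2, 3, 4}. A clique must lie in a single bag of any decomposition, so no decomposition can have width below 3. Hence tw(G) = 3 exactly.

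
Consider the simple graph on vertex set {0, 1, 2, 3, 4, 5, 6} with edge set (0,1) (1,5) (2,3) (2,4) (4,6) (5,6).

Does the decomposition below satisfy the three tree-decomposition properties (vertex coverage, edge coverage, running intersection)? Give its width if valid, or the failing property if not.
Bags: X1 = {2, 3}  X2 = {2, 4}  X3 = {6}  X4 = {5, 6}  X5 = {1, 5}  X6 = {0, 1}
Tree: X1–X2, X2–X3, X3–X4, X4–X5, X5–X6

A tree decomposition must satisfy three properties: every vertex lies in some bag; for every edge, both endpoints lie together in some bag; and for every vertex, the bags containing it form a connected subtree. Here edge (4,6) lies in no bag, so the decomposition is invalid.

No — edge (4,6) lies in no bag.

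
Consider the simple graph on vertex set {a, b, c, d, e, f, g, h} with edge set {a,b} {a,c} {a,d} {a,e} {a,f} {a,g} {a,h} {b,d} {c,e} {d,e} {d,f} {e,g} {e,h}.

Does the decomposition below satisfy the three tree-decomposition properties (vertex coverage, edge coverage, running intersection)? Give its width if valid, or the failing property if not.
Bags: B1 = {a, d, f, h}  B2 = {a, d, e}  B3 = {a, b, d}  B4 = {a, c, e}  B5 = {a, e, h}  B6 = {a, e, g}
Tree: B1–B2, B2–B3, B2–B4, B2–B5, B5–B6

No — bags containing vertex h are not connected in the tree.

A tree decomposition must satisfy three properties: every vertex lies in some bag; for every edge, both endpoints lie together in some bag; and for every vertex, the bags containing it form a connected subtree. Here bags containing vertex h are not connected in the tree, so the decomposition is invalid.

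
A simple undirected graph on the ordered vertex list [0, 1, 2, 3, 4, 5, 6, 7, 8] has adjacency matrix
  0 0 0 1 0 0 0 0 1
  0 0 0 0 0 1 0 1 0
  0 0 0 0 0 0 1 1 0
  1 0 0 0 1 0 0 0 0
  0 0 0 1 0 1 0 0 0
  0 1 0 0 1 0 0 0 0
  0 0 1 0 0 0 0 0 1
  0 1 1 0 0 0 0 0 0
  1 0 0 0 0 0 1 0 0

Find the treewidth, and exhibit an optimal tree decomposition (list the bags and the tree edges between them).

Treewidth 2.
Bags: B1 = {3, 4, 5}  B2 = {1, 3, 5}  B3 = {1, 3, 7}  B4 = {2, 3, 7}  B5 = {2, 3, 6}  B6 = {3, 6, 8}  B7 = {0, 3, 8}
Tree: B1–B2, B2–B3, B3–B4, B4–B5, B5–B6, B6–B7

Every bag has size at most 3, so the width is 3 − 1 = 2 and tw(G) ≤ 2. For the lower bound, G contains the cycle 3–4–5–1–7–2–6–8–0–3, so G is not a forest; only forests have treewidth ≤ 1, hence tw(G) ≥ 2. Combining the bounds, tw(G) = 2.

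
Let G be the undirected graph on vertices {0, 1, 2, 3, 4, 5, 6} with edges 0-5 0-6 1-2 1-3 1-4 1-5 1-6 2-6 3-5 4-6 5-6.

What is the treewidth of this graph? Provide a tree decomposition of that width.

Treewidth 2.
One such decomposition:
Bags: B1 = {1, 2, 6}  B2 = {1, 5, 6}  B3 = {1, 4, 6}  B4 = {0, 5, 6}  B5 = {1, 3, 5}
Tree: B1–B2, B1–B3, B2–B4, B2–B5

Every bag has size at most 3, so the width is 3 − 1 = 2 and tw(G) ≤ 2. For the lower bound, the 3 vertices {0, 5, 6} are pairwise adjacent, and any tree decomposition puts a clique entirely inside one bag — forcing width ≥ 2. Hence tw(G) = 2 exactly.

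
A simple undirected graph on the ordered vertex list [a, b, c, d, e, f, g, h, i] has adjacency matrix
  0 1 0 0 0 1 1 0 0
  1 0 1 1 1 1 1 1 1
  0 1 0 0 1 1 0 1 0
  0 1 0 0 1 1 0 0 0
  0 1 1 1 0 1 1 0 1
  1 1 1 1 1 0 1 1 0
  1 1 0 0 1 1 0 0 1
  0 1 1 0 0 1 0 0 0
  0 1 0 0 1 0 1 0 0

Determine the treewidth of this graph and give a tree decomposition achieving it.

Each bag holds 4 vertices, so the decomposition has width 3, which upper-bounds the treewidth. For the lower bound, the 4 vertices {b, d, e, f} are pairwise adjacent, and any tree decomposition puts a clique entirely inside one bag — forcing width ≥ 3. The upper and lower bounds meet at 3, so that is the treewidth.

Treewidth 3.
One optimal decomposition is:
Bags: B1 = {b, c, e, f}  B2 = {b, d, e, f}  B3 = {b, c, f, h}  B4 = {b, e, f, g}  B5 = {b, e, g, i}  B6 = {a, b, f, g}
Tree: B1–B2, B1–B3, B1–B4, B4–B5, B4–B6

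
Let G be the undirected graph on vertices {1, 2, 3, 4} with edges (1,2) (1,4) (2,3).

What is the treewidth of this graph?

A width-1 tree decomposition is:
Bags: B1 = {1, 4}  B2 = {1, 2}  B3 = {2, 3}
Tree: B1–B2, B2–B3
Every bag has size at most 2, so the width is 2 − 1 = 1 and tw(G) ≤ 1. Any graph with an edge has treewidth ≥ 1, and G has the edge 1–4. Therefore the treewidth is 1.

1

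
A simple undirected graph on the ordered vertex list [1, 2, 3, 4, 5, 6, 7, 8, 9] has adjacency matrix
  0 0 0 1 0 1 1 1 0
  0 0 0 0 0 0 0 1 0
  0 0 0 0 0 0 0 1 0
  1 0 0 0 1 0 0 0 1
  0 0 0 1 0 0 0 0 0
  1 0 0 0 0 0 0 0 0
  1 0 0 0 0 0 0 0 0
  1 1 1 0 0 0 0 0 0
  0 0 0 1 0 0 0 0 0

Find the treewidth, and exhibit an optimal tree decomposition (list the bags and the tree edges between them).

Every bag has size at most 2, so the width is 2 − 1 = 1 and tw(G) ≤ 1. Since G has at least one edge (e.g. 8–3), it is not an edgeless graph, so tw(G) ≥ 1. Therefore the treewidth is 1.

Treewidth 1.
One such decomposition:
Bags: B1 = {3, 8}  B2 = {1, 8}  B3 = {2, 8}  B4 = {1, 6}  B5 = {1, 4}  B6 = {4, 5}  B7 = {4, 9}  B8 = {1, 7}
Tree: B1–B2, B1–B3, B2–B4, B4–B5, B5–B6, B5–B7, B4–B8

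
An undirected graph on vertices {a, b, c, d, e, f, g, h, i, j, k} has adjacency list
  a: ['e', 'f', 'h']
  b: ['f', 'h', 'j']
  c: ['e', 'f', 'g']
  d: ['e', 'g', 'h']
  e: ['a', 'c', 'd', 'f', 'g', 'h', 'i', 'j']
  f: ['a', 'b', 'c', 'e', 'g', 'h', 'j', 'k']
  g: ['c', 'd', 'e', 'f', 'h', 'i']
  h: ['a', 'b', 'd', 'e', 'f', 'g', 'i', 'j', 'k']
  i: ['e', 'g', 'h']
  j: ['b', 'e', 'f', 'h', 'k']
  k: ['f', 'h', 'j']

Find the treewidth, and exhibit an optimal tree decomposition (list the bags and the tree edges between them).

Every bag has size at most 4, so the width is 4 − 1 = 3 and tw(G) ≤ 3. For the lower bound, the 4 vertices {d, e, g, h} are pairwise adjacent, and any tree decomposition puts a clique entirely inside one bag — forcing width ≥ 3. Hence tw(G) = 3 exactly.

Treewidth 3.
Bags: B1 = {a, e, f, h}  B2 = {e, f, h, j}  B3 = {e, f, g, h}  B4 = {d, e, g, h}  B5 = {b, f, h, j}  B6 = {c, e, f, g}  B7 = {e, g, h, i}  B8 = {f, h, j, k}
Tree: B1–B2, B2–B3, B3–B4, B2–B5, B3–B6, B3–B7, B2–B8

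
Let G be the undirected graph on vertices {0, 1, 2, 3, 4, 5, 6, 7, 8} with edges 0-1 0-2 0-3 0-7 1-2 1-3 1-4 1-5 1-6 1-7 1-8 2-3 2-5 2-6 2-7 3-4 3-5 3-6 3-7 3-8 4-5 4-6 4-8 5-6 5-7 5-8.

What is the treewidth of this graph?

A width-4 tree decomposition is:
Bags: B1 = {1, 2, 3, 5, 7}  B2 = {1, 2, 3, 5, 6}  B3 = {0, 1, 2, 3, 7}  B4 = {1, 3, 4, 5, 6}  B5 = {1, 3, 4, 5, 8}
Tree: B1–B2, B1–B3, B2–B4, B4–B5
Each bag holds 5 vertices, so the decomposition has width 4, which upper-bounds the treewidth. Conversely, {0, 1, 2, 3, 7} is a clique of size 5, and the vertices of any clique must share a bag in every tree decomposition; so some bag has ≥ 5 vertices and tw(G) ≥ 4. The upper and lower bounds meet at 4, so that is the treewidth.

4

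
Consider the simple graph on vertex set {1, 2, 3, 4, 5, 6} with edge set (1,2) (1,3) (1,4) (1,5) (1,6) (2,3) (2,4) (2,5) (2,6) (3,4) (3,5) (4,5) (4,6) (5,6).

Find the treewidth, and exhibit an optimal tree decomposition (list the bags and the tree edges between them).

Every bag has size at most 5, so the width is 5 − 1 = 4 and tw(G) ≤ 4. For the lower bound, the 5 vertices {1, 2, 3, 4, 5} are pairwise adjacent, and any tree decomposition puts a clique entirely inside one bag — forcing width ≥ 4. The upper and lower bounds meet at 4, so that is the treewidth.

Treewidth 4.
One such decomposition:
Bags: B1 = {1, 2, 3, 4, 5}  B2 = {1, 2, 4, 5, 6}
Tree: B1–B2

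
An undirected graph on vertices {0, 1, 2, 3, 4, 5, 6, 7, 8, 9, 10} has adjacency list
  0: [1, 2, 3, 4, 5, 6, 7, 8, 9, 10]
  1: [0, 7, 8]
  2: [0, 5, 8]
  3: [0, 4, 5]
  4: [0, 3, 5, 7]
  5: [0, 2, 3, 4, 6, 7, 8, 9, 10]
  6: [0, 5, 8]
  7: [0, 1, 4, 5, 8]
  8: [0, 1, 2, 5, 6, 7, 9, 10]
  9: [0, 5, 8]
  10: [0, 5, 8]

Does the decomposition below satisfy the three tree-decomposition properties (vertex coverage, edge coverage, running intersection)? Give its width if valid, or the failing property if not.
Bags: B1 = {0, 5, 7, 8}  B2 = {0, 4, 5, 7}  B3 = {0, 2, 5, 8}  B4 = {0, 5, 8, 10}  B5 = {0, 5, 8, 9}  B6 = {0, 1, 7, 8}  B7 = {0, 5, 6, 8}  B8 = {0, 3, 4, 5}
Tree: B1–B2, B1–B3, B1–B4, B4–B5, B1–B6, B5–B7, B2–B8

Every vertex of G appears in some bag (union = {0, 1, 2, 3, 4, 5, 6, 7, 8, 9, 10}); every edge is covered by a bag; and for each vertex v the set of bags containing v is connected in the bag tree. The decomposition is therefore valid. The largest bag has 4 vertices, so the width is 3.

Yes; width 3.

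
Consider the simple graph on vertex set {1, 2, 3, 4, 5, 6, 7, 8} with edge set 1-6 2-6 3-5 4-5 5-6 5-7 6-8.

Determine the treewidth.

1

A width-1 tree decomposition is:
Bags: B1 = {3, 5}  B2 = {5, 7}  B3 = {5, 6}  B4 = {4, 5}  B5 = {2, 6}  B6 = {6, 8}  B7 = {1, 6}
Tree: B1–B2, B2–B3, B2–B4, B3–B5, B5–B6, B5–B7
Each bag holds 2 vertices, so the decomposition has width 1, which upper-bounds the treewidth. Since G has at least one edge (e.g. 5–3), it is not an edgeless graph, so tw(G) ≥ 1. Hence tw(G) = 1 exactly.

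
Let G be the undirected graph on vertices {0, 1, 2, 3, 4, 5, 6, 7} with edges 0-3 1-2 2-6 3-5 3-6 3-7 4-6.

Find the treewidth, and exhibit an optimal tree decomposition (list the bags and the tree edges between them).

Each bag holds 2 vertices, so the decomposition has width 1, which upper-bounds the treewidth. Any graph with an edge has treewidth ≥ 1, and G has the edge 6–3. Therefore the treewidth is 1.

Treewidth 1.
Bags: B1 = {3, 6}  B2 = {0, 3}  B3 = {4, 6}  B4 = {2, 6}  B5 = {3, 5}  B6 = {1, 2}  B7 = {3, 7}
Tree: B1–B2, B1–B3, B1–B4, B1–B5, B4–B6, B2–B7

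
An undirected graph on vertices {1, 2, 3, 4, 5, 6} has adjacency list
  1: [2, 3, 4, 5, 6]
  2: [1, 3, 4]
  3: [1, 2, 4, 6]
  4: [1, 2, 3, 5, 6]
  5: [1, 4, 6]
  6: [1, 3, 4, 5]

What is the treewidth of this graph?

3

A width-3 tree decomposition is:
Bags: B1 = {1, 3, 4, 6}  B2 = {1, 2, 3, 4}  B3 = {1, 4, 5, 6}
Tree: B1–B2, B1–B3
The largest bag has 4 vertices, giving width 3; this decomposition certifies tw(G) ≤ 3. On the other hand G contains the 4-clique {1, 2, 3, 4}. A clique must lie in a single bag of any decomposition, so no decomposition can have width below 3. Combining the bounds, tw(G) = 3.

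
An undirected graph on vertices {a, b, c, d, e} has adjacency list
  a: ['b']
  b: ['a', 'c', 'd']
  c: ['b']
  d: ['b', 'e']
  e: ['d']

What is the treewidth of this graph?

1

A width-1 tree decomposition is:
Bags: B1 = {b, c}  B2 = {b, d}  B3 = {d, e}  B4 = {a, b}
Tree: B1–B2, B2–B3, B1–B4
Every bag has size at most 2, so the width is 2 − 1 = 1 and tw(G) ≤ 1. Since G has at least one edge (e.g. b–c), it is not an edgeless graph, so tw(G) ≥ 1. Therefore the treewidth is 1.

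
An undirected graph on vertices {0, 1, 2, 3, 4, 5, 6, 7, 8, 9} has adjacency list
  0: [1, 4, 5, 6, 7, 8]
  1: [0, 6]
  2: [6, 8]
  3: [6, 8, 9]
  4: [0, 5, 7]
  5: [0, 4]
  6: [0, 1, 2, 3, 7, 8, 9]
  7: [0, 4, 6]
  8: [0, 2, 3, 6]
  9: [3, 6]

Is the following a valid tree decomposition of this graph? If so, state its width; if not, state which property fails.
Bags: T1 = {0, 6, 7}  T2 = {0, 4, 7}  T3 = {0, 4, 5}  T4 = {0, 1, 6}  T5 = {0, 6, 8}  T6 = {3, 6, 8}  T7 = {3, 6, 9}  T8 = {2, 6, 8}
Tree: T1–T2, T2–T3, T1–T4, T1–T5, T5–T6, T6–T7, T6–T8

Yes; width 2.

Vertex coverage: the bags together contain {0, 1, 2, 3, 4, 5, 6, 7, 8, 9}, the full vertex set. Edge coverage: each edge of G has both endpoints in at least one bag. Running intersection: for every vertex, the bags containing it form a connected subtree. All three properties hold, so this is a valid tree decomposition of width max|bag| − 1 = 2, and hence tw(G) ≤ 2.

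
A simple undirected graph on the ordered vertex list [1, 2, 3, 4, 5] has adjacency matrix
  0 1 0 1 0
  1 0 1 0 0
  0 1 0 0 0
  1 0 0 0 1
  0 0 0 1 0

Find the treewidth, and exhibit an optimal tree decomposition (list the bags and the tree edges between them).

Each bag holds 2 vertices, so the decomposition has width 1, which upper-bounds the treewidth. G has an edge, so its treewidth is at least 1. Combining the bounds, tw(G) = 1.

Treewidth 1.
Bags: B1 = {4, 5}  B2 = {1, 4}  B3 = {1, 2}  B4 = {2, 3}
Tree: B1–B2, B2–B3, B3–B4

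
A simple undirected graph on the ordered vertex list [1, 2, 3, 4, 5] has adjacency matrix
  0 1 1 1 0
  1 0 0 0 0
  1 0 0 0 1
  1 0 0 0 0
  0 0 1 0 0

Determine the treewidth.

A width-1 tree decomposition is:
Bags: B1 = {1, 4}  B2 = {1, 3}  B3 = {1, 2}  B4 = {3, 5}
Tree: B1–B2, B2–B3, B2–B4
Every bag has size at most 2, so the width is 2 − 1 = 1 and tw(G) ≤ 1. G has an edge, so its treewidth is at least 1. Combining the bounds, tw(G) = 1.

1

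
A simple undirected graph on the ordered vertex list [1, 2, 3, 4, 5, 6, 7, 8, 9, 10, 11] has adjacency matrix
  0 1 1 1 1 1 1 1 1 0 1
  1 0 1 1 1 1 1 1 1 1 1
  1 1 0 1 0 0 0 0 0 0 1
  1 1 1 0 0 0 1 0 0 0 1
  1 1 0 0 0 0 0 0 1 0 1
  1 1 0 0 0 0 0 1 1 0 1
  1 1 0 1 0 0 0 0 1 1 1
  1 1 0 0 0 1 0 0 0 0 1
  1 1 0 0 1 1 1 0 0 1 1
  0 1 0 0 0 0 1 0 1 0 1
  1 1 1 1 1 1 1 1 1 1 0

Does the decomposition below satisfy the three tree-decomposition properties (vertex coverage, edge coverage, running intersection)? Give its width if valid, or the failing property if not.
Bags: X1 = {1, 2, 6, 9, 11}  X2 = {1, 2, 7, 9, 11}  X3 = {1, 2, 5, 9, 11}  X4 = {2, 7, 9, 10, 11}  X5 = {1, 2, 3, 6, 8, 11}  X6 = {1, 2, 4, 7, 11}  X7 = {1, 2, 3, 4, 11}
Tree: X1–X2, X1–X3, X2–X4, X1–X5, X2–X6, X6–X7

A tree decomposition must satisfy three properties: every vertex lies in some bag; for every edge, both endpoints lie together in some bag; and for every vertex, the bags containing it form a connected subtree. Here bags containing vertex 3 are not connected in the tree, so the decomposition is invalid.

No — bags containing vertex 3 are not connected in the tree.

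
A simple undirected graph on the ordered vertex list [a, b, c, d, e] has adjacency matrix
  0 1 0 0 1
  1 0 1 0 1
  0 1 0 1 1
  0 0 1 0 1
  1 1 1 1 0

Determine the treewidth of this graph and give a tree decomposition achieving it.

Every bag has size at most 3, so the width is 3 − 1 = 2 and tw(G) ≤ 2. Conversely, {c, d, e} is a clique of size 3, and the vertices of any clique must share a bag in every tree decomposition; so some bag has ≥ 3 vertices and tw(G) ≥ 2. Therefore the treewidth is 2.

Treewidth 2.
One such decomposition:
Bags: B1 = {b, c, e}  B2 = {c, d, e}  B3 = {a, b, e}
Tree: B1–B2, B1–B3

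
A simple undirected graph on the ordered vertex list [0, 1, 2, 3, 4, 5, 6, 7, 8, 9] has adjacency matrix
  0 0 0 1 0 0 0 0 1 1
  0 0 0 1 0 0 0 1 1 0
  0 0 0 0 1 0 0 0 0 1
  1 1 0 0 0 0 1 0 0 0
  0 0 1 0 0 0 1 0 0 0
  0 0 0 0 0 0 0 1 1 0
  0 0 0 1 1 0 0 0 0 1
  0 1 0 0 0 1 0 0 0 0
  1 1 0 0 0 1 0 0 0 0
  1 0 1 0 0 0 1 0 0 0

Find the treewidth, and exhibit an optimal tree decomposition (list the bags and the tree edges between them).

The largest bag has 3 vertices, giving width 2; this decomposition certifies tw(G) ≤ 2. For the lower bound, G contains the cycle 4–2–9–6–4, so G is not a forest; only forests have treewidth ≤ 1, hence tw(G) ≥ 2. Therefore the treewidth is 2.

Treewidth 2.
Bags: B1 = {2, 4, 6}  B2 = {2, 6, 9}  B3 = {3, 6, 9}  B4 = {0, 3, 9}  B5 = {0, 1, 3}  B6 = {0, 1, 8}  B7 = {1, 7, 8}  B8 = {5, 7, 8}
Tree: B1–B2, B2–B3, B3–B4, B4–B5, B5–B6, B6–B7, B7–B8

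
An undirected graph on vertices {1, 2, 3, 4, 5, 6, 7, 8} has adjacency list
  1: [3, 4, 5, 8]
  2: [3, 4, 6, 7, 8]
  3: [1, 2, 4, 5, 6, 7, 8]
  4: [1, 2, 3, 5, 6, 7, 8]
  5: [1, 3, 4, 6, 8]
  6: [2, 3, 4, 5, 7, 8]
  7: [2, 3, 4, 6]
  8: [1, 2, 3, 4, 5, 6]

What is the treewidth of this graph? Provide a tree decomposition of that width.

Each bag holds 5 vertices, so the decomposition has width 4, which upper-bounds the treewidth. Conversely, {1, 3, 4, 5, 8} is a clique of size 5, and the vertices of any clique must share a bag in every tree decomposition; so some bag has ≥ 5 vertices and tw(G) ≥ 4. The upper and lower bounds meet at 4, so that is the treewidth.

Treewidth 4.
One optimal decomposition is:
Bags: B1 = {2, 3, 4, 6, 8}  B2 = {3, 4, 5, 6, 8}  B3 = {1, 3, 4, 5, 8}  B4 = {2, 3, 4, 6, 7}
Tree: B1–B2, B2–B3, B1–B4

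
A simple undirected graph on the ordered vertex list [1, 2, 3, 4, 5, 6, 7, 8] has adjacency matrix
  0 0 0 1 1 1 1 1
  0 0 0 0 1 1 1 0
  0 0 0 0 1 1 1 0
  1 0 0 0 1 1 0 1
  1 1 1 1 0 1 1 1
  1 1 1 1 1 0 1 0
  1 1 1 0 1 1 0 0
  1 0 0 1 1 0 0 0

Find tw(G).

A width-3 tree decomposition is:
Bags: B1 = {1, 4, 5, 6}  B2 = {1, 5, 6, 7}  B3 = {2, 5, 6, 7}  B4 = {1, 4, 5, 8}  B5 = {3, 5, 6, 7}
Tree: B1–B2, B2–B3, B1–B4, B3–B5
Every bag has size at most 4, so the width is 4 − 1 = 3 and tw(G) ≤ 3. For the lower bound, the 4 vertices {1, 4, 5, 8} are pairwise adjacent, and any tree decomposition puts a clique entirely inside one bag — forcing width ≥ 3. Combining the bounds, tw(G) = 3.

3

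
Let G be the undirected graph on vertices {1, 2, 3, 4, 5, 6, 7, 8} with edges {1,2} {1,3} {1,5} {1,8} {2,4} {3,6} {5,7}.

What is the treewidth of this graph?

1

A width-1 tree decomposition is:
Bags: B1 = {1, 3}  B2 = {1, 2}  B3 = {2, 4}  B4 = {1, 8}  B5 = {3, 6}  B6 = {1, 5}  B7 = {5, 7}
Tree: B1–B2, B2–B3, B1–B4, B1–B5, B2–B6, B6–B7
Every bag has size at most 2, so the width is 2 − 1 = 1 and tw(G) ≤ 1. Since G has at least one edge (e.g. 3–1), it is not an edgeless graph, so tw(G) ≥ 1. The upper and lower bounds meet at 1, so that is the treewidth.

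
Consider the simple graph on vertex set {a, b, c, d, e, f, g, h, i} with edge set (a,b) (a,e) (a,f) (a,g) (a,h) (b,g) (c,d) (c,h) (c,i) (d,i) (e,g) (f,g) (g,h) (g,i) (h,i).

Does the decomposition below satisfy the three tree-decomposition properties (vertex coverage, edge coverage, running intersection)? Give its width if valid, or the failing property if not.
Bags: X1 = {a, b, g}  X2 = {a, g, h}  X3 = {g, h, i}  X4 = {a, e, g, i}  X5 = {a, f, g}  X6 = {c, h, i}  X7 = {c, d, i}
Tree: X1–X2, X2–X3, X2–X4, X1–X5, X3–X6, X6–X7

No — bags containing vertex i are not connected in the tree.

A tree decomposition must satisfy three properties: every vertex lies in some bag; for every edge, both endpoints lie together in some bag; and for every vertex, the bags containing it form a connected subtree. Here bags containing vertex i are not connected in the tree, so the decomposition is invalid.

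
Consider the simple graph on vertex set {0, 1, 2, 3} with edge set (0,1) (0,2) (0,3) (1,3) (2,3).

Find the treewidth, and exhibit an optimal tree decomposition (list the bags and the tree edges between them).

Treewidth 2.
One optimal decomposition is:
Bags: B1 = {0, 1, 3}  B2 = {0, 2, 3}
Tree: B1–B2

The largest bag has 3 vertices, giving width 2; this decomposition certifies tw(G) ≤ 2. Conversely, {0, 1, 3} is a clique of size 3, and the vertices of any clique must share a bag in every tree decomposition; so some bag has ≥ 3 vertices and tw(G) ≥ 2. Hence tw(G) = 2 exactly.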